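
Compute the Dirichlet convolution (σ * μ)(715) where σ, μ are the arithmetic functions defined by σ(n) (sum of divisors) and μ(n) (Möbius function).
(σ * μ)(715) = 715

Divisors of 715: [1, 5, 11, 13, 55, 65, 143, 715]. For each d | 715:
  d = 1: σ(1) · μ(715/1) = 1 · -1 = -1
  d = 5: σ(5) · μ(715/5) = 6 · 1 = 6
  d = 11: σ(11) · μ(715/11) = 12 · 1 = 12
  d = 13: σ(13) · μ(715/13) = 14 · 1 = 14
  d = 55: σ(55) · μ(715/55) = 72 · -1 = -72
  d = 65: σ(65) · μ(715/65) = 84 · -1 = -84
  d = 143: σ(143) · μ(715/143) = 168 · -1 = -168
  d = 715: σ(715) · μ(715/715) = 1008 · 1 = 1008
Summing: (σ * μ)(715) = -1 + 6 + 12 + 14 + -72 + -84 + -168 + 1008 = 715.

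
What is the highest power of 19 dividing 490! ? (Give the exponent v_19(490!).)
v_19(490!) = 26

Legendre's formula: v_p(n!) = Σ_{k ≥ 1} ⌊n / p^k⌋. For p = 19, n = 490, the terms are:
  ⌊490/19^1⌋ = ⌊490/19⌋ = 25
  ⌊490/19^2⌋ = ⌊490/361⌋ = 1
(the next term ⌊490/19^3⌋ = 0, terminating the sum). Summing: v_19(490!) = 25 + 1 = 26.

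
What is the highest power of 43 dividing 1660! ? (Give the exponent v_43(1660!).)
v_43(1660!) = 38

Legendre's formula: v_p(n!) = Σ_{k ≥ 1} ⌊n / p^k⌋. For p = 43, n = 1660, the terms are:
  ⌊1660/43^1⌋ = ⌊1660/43⌋ = 38
(the next term ⌊1660/43^2⌋ = 0, terminating the sum). Summing: v_43(1660!) = 38 = 38.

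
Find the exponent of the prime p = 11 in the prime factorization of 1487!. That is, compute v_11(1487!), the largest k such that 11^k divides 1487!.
v_11(1487!) = 148

Legendre's formula: v_p(n!) = Σ_{k ≥ 1} ⌊n / p^k⌋. For p = 11, n = 1487, the terms are:
  ⌊1487/11^1⌋ = ⌊1487/11⌋ = 135
  ⌊1487/11^2⌋ = ⌊1487/121⌋ = 12
  ⌊1487/11^3⌋ = ⌊1487/1331⌋ = 1
(the next term ⌊1487/11^4⌋ = 0, terminating the sum). Summing: v_11(1487!) = 135 + 12 + 1 = 148.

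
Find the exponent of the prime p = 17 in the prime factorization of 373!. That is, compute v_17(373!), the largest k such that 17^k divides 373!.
v_17(373!) = 22

Legendre's formula: v_p(n!) = Σ_{k ≥ 1} ⌊n / p^k⌋. For p = 17, n = 373, the terms are:
  ⌊373/17^1⌋ = ⌊373/17⌋ = 21
  ⌊373/17^2⌋ = ⌊373/289⌋ = 1
(the next term ⌊373/17^3⌋ = 0, terminating the sum). Summing: v_17(373!) = 21 + 1 = 22.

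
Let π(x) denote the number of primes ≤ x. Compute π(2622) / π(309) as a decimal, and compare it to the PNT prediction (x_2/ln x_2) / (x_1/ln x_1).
π(2622)/π(309) = 381/63 ≈ 6.0476;  PNT prediction ≈ 6.1804.

π(309) = 63 and π(2622) = 381, so π(2622)/π(309) ≈ 6.0476. The PNT-predicted ratio is (2622/ln(2622)) / (309/ln(309)) ≈ 6.1804. The two agree to within a few percent, as expected.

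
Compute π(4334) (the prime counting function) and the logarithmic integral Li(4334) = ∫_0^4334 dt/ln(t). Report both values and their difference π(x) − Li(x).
π(4334) = 591;  Li(4334) ≈ 605.44;  π(x) − Li(x) ≈ -14.44.

Direct count of primes ≤ 4334 gives π(4334) = 591. Numerical evaluation of the logarithmic integral gives Li(4334) ≈ 605.44. The difference π(x) − Li(x) ≈ -14.44 is typically negative for small/moderate x (Li(x) overestimates), though Littlewood's theorem shows this sign changes infinitely often.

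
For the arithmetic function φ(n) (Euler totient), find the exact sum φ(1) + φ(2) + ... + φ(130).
Σ_{n ≤ 130} φ(n) = 5154

Compute φ(n) for each 1 ≤ n ≤ 130: φ(1) = 1, φ(2) = 1, φ(3) = 2, φ(4) = 2, φ(5) = 4, φ(6) = 2, φ(7) = 6, φ(8) = 4, φ(9) = 6, φ(10) = 4, φ(11) = 10, φ(12) = 4, φ(13) = 12, φ(14) = 6, φ(15) = 8, φ(16) = 8, φ(17) = 16, φ(18) = 6, φ(19) = 18, φ(20) = 8, φ(21) = 12, φ(22) = 10, φ(23) = 22, φ(24) = 8, φ(25) = 20, φ(26) = 12, φ(27) = 18, φ(28) = 12, φ(29) = 28, φ(30) = 8, φ(31) = 30, φ(32) = 16, φ(33) = 20, φ(34) = 16, φ(35) = 24, φ(36) = 12, φ(37) = 36, φ(38) = 18, φ(39) = 24, φ(40) = 16, φ(41) = 40, φ(42) = 12, φ(43) = 42, φ(44) = 20, φ(45) = 24, φ(46) = 22, φ(47) = 46, φ(48) = 16, φ(49) = 42, φ(50) = 20, φ(51) = 32, φ(52) = 24, φ(53) = 52, φ(54) = 18, φ(55) = 40, φ(56) = 24, φ(57) = 36, φ(58) = 28, φ(59) = 58, φ(60) = 16, φ(61) = 60, φ(62) = 30, φ(63) = 36, φ(64) = 32, φ(65) = 48, φ(66) = 20, φ(67) = 66, φ(68) = 32, φ(69) = 44, φ(70) = 24, φ(71) = 70, φ(72) = 24, φ(73) = 72, φ(74) = 36, φ(75) = 40, φ(76) = 36, φ(77) = 60, φ(78) = 24, φ(79) = 78, φ(80) = 32, φ(81) = 54, φ(82) = 40, φ(83) = 82, φ(84) = 24, φ(85) = 64, φ(86) = 42, φ(87) = 56, φ(88) = 40, φ(89) = 88, φ(90) = 24, φ(91) = 72, φ(92) = 44, φ(93) = 60, φ(94) = 46, φ(95) = 72, φ(96) = 32, φ(97) = 96, φ(98) = 42, φ(99) = 60, φ(100) = 40, φ(101) = 100, φ(102) = 32, φ(103) = 102, φ(104) = 48, φ(105) = 48, φ(106) = 52, φ(107) = 106, φ(108) = 36, φ(109) = 108, φ(110) = 40, φ(111) = 72, φ(112) = 48, φ(113) = 112, φ(114) = 36, φ(115) = 88, φ(116) = 56, φ(117) = 72, φ(118) = 58, φ(119) = 96, φ(120) = 32, φ(121) = 110, φ(122) = 60, φ(123) = 80, φ(124) = 60, φ(125) = 100, φ(126) = 36, φ(127) = 126, φ(128) = 64, φ(129) = 84, φ(130) = 48. Summing all 130 values: 5154. (Average order: Σ_{n ≤ x} φ(n) ~ (3/π²) x². For x = 130, (3/π²)·130² ≈ 5136.98.)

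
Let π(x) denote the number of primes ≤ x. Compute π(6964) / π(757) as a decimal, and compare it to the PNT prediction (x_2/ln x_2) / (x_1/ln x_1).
π(6964)/π(757) = 894/134 ≈ 6.6716;  PNT prediction ≈ 6.8923.

π(757) = 134 and π(6964) = 894, so π(6964)/π(757) ≈ 6.6716. The PNT-predicted ratio is (6964/ln(6964)) / (757/ln(757)) ≈ 6.8923. The two agree to within a few percent, as expected.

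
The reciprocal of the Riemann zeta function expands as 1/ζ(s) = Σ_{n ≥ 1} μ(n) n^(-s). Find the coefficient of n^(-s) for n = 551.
μ(551) = 1

Factor n = 551 = 19 · 29. μ(n) = 0 if any exponent ≥ 2 (not squarefree); otherwise μ(n) = (−1)^{ω(n)} where ω(n) is the number of distinct prime factors. Applying: μ(551) = 1.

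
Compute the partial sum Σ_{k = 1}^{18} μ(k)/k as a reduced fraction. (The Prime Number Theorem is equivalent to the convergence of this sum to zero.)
Σ μ(k)/k = 163/85085

Values of μ(k) for 1 ≤ k ≤ 18: μ(1) = 1, μ(2) = -1, μ(3) = -1, μ(5) = -1, μ(6) = 1, μ(7) = -1, μ(10) = 1, μ(11) = -1, μ(13) = -1, μ(14) = 1, μ(15) = 1, μ(17) = -1, with μ = 0 on non-squarefree integers. Summing μ(k)/k for k where μ(k) ≠ 0 gives 163/85085 ≈ 0.0019. (PNT ⟺ this sum → 0 as n → ∞.)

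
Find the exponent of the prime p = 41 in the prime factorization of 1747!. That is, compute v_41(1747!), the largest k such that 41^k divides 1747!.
v_41(1747!) = 43

Legendre's formula: v_p(n!) = Σ_{k ≥ 1} ⌊n / p^k⌋. For p = 41, n = 1747, the terms are:
  ⌊1747/41^1⌋ = ⌊1747/41⌋ = 42
  ⌊1747/41^2⌋ = ⌊1747/1681⌋ = 1
(the next term ⌊1747/41^3⌋ = 0, terminating the sum). Summing: v_41(1747!) = 42 + 1 = 43.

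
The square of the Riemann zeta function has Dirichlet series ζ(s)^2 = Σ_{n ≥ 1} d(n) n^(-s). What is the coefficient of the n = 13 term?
d(13) = 2

ζ(s)^2 = (Σ 1/m^s)(Σ 1/k^s). The coefficient of 1/n^s in the product is the number of ordered pairs (m, k) with mk = n, which equals d(n). For n = 13, divisors are [1, 13], so d(13) = 2.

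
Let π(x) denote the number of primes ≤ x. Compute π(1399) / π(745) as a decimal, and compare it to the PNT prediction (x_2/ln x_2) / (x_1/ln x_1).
π(1399)/π(745) = 222/132 ≈ 1.6818;  PNT prediction ≈ 1.7145.

π(745) = 132 and π(1399) = 222, so π(1399)/π(745) ≈ 1.6818. The PNT-predicted ratio is (1399/ln(1399)) / (745/ln(745)) ≈ 1.7145. The two agree to within a few percent, as expected.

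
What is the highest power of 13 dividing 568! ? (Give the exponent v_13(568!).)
v_13(568!) = 46

Legendre's formula: v_p(n!) = Σ_{k ≥ 1} ⌊n / p^k⌋. For p = 13, n = 568, the terms are:
  ⌊568/13^1⌋ = ⌊568/13⌋ = 43
  ⌊568/13^2⌋ = ⌊568/169⌋ = 3
(the next term ⌊568/13^3⌋ = 0, terminating the sum). Summing: v_13(568!) = 43 + 3 = 46.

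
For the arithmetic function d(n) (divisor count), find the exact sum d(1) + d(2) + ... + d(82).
Σ_{n ≤ 82} d(n) = 377

Compute d(n) for each 1 ≤ n ≤ 82: d(1) = 1, d(2) = 2, d(3) = 2, d(4) = 3, d(5) = 2, d(6) = 4, d(7) = 2, d(8) = 4, d(9) = 3, d(10) = 4, d(11) = 2, d(12) = 6, d(13) = 2, d(14) = 4, d(15) = 4, d(16) = 5, d(17) = 2, d(18) = 6, d(19) = 2, d(20) = 6, d(21) = 4, d(22) = 4, d(23) = 2, d(24) = 8, d(25) = 3, d(26) = 4, d(27) = 4, d(28) = 6, d(29) = 2, d(30) = 8, d(31) = 2, d(32) = 6, d(33) = 4, d(34) = 4, d(35) = 4, d(36) = 9, d(37) = 2, d(38) = 4, d(39) = 4, d(40) = 8, d(41) = 2, d(42) = 8, d(43) = 2, d(44) = 6, d(45) = 6, d(46) = 4, d(47) = 2, d(48) = 10, d(49) = 3, d(50) = 6, d(51) = 4, d(52) = 6, d(53) = 2, d(54) = 8, d(55) = 4, d(56) = 8, d(57) = 4, d(58) = 4, d(59) = 2, d(60) = 12, d(61) = 2, d(62) = 4, d(63) = 6, d(64) = 7, d(65) = 4, d(66) = 8, d(67) = 2, d(68) = 6, d(69) = 4, d(70) = 8, d(71) = 2, d(72) = 12, d(73) = 2, d(74) = 4, d(75) = 6, d(76) = 6, d(77) = 4, d(78) = 8, d(79) = 2, d(80) = 10, d(81) = 5, d(82) = 4. Summing all 82 values: 377. (Dirichlet's divisor formula: Σ_{n ≤ x} d(n) = x ln(x) + (2γ − 1) x + O(√x). For x = 82, the asymptotic estimate is ≈ 374.01.)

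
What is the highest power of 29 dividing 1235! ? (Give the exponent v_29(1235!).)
v_29(1235!) = 43

Legendre's formula: v_p(n!) = Σ_{k ≥ 1} ⌊n / p^k⌋. For p = 29, n = 1235, the terms are:
  ⌊1235/29^1⌋ = ⌊1235/29⌋ = 42
  ⌊1235/29^2⌋ = ⌊1235/841⌋ = 1
(the next term ⌊1235/29^3⌋ = 0, terminating the sum). Summing: v_29(1235!) = 42 + 1 = 43.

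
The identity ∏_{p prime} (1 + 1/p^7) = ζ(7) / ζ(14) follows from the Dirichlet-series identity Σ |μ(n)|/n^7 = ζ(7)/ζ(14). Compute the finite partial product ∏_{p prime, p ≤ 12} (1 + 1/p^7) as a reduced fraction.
∏ = 102398715604311407906/101557061298054140625

The primes p ≤ 12 are [2, 3, 5, 7, 11]. For each, (1 + 1/p^7) = (p^7 + 1)/p^7. Multiplying these fractions over p ∈ [2, 3, 5, 7, 11] gives 102398715604311407906/101557061298054140625. (In the limit P → ∞ this tends to ζ(7)/ζ(14).)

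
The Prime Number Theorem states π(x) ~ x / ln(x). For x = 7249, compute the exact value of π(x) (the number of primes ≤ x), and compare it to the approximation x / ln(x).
π(7249) = 927;  x/ln(x) ≈ 815.54;  relative error ≈ 12.02%.

Directly count primes up to 7249: π(7249) = 927. The PNT approximation gives 7249/ln(7249) ≈ 7249/8.88862 ≈ 815.54. Relative error (π(x) − x/ln(x)) / π(x) ≈ 12.02%; the approximation is known to undercount slightly (Li(x) is a better estimate).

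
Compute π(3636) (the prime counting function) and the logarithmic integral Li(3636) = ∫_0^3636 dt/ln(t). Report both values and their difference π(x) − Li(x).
π(3636) = 508;  Li(3636) ≈ 521.23;  π(x) − Li(x) ≈ -13.23.

Direct count of primes ≤ 3636 gives π(3636) = 508. Numerical evaluation of the logarithmic integral gives Li(3636) ≈ 521.23. The difference π(x) − Li(x) ≈ -13.23 is typically negative for small/moderate x (Li(x) overestimates), though Littlewood's theorem shows this sign changes infinitely often.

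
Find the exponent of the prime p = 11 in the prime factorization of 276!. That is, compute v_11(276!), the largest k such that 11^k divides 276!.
v_11(276!) = 27

Legendre's formula: v_p(n!) = Σ_{k ≥ 1} ⌊n / p^k⌋. For p = 11, n = 276, the terms are:
  ⌊276/11^1⌋ = ⌊276/11⌋ = 25
  ⌊276/11^2⌋ = ⌊276/121⌋ = 2
(the next term ⌊276/11^3⌋ = 0, terminating the sum). Summing: v_11(276!) = 25 + 2 = 27.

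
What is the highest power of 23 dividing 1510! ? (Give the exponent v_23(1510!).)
v_23(1510!) = 67

Legendre's formula: v_p(n!) = Σ_{k ≥ 1} ⌊n / p^k⌋. For p = 23, n = 1510, the terms are:
  ⌊1510/23^1⌋ = ⌊1510/23⌋ = 65
  ⌊1510/23^2⌋ = ⌊1510/529⌋ = 2
(the next term ⌊1510/23^3⌋ = 0, terminating the sum). Summing: v_23(1510!) = 65 + 2 = 67.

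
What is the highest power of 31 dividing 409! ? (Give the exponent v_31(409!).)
v_31(409!) = 13

Legendre's formula: v_p(n!) = Σ_{k ≥ 1} ⌊n / p^k⌋. For p = 31, n = 409, the terms are:
  ⌊409/31^1⌋ = ⌊409/31⌋ = 13
(the next term ⌊409/31^2⌋ = 0, terminating the sum). Summing: v_31(409!) = 13 = 13.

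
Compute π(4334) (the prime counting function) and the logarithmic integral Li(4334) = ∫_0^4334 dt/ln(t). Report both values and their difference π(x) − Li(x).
π(4334) = 591;  Li(4334) ≈ 605.44;  π(x) − Li(x) ≈ -14.44.

Direct count of primes ≤ 4334 gives π(4334) = 591. Numerical evaluation of the logarithmic integral gives Li(4334) ≈ 605.44. The difference π(x) − Li(x) ≈ -14.44 is typically negative for small/moderate x (Li(x) overestimates), though Littlewood's theorem shows this sign changes infinitely often.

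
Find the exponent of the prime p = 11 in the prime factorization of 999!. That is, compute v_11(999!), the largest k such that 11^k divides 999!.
v_11(999!) = 98

Legendre's formula: v_p(n!) = Σ_{k ≥ 1} ⌊n / p^k⌋. For p = 11, n = 999, the terms are:
  ⌊999/11^1⌋ = ⌊999/11⌋ = 90
  ⌊999/11^2⌋ = ⌊999/121⌋ = 8
(the next term ⌊999/11^3⌋ = 0, terminating the sum). Summing: v_11(999!) = 90 + 8 = 98.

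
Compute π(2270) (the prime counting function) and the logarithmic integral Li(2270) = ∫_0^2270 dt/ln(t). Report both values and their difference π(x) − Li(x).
π(2270) = 337;  Li(2270) ≈ 350.03;  π(x) − Li(x) ≈ -13.03.

Direct count of primes ≤ 2270 gives π(2270) = 337. Numerical evaluation of the logarithmic integral gives Li(2270) ≈ 350.03. The difference π(x) − Li(x) ≈ -13.03 is typically negative for small/moderate x (Li(x) overestimates), though Littlewood's theorem shows this sign changes infinitely often.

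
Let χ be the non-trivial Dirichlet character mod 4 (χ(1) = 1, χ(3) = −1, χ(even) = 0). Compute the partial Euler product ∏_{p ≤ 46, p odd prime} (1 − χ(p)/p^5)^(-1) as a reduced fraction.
∏ = 32740559305695385712389870979185370874149053476477367448414215/32866839245274949258617282425703153368289421339680491851218944

The odd primes p ≤ 46 are [3, 5, 7, 11, 13, 17, 19, 23, 29, 31, 37, 41, 43]. For each, χ(p) = 1 if p ≡ 1 mod 4, χ(p) = −1 if p ≡ 3 mod 4. Taking (1 − χ(p)/p^5)^(-1) = p^5/(p^5 − χ(p)): (1 − (-1)/3^5)^(-1) · (1 − (1)/5^5)^(-1) · (1 − (-1)/7^5)^(-1) · (1 − (-1)/11^5)^(-1) · (1 − (1)/13^5)^(-1) · (1 − (1)/17^5)^(-1) · (1 − (-1)/19^5)^(-1) · (1 − (-1)/23^5)^(-1) · (1 − (1)/29^5)^(-1) · (1 − (-1)/31^5)^(-1) · (1 − (1)/37^5)^(-1) · (1 − (1)/41^5)^(-1) · (1 − (-1)/43^5)^(-1) = 32740559305695385712389870979185370874149053476477367448414215/32866839245274949258617282425703153368289421339680491851218944.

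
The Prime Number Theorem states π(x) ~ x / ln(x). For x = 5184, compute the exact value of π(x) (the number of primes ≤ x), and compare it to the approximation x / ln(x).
π(5184) = 690;  x/ln(x) ≈ 606.08;  relative error ≈ 12.16%.

Directly count primes up to 5184: π(5184) = 690. The PNT approximation gives 5184/ln(5184) ≈ 5184/8.55333 ≈ 606.08. Relative error (π(x) − x/ln(x)) / π(x) ≈ 12.16%; the approximation is known to undercount slightly (Li(x) is a better estimate).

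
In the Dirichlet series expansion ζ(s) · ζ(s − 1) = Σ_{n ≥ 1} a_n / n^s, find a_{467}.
σ(467) = 468

In the product (Σ m^0/m^s)(Σ k / k^s) = Σ (Σ_{d | n} d) / n^s, the coefficient of 1/n^s is σ(n) = Σ_{d | n} d. For n = 467, divisors are [1, 467]; summing: σ(467) = 468.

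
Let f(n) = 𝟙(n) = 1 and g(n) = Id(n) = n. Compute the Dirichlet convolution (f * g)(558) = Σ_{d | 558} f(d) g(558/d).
(𝟙 * Id)(558) = 1248

Divisors of 558: [1, 2, 3, 6, 9, 18, 31, 62, 93, 186, 279, 558]. For each d | 558:
  d = 1: 𝟙(1) · Id(558/1) = 1 · 558 = 558
  d = 2: 𝟙(2) · Id(558/2) = 1 · 279 = 279
  d = 3: 𝟙(3) · Id(558/3) = 1 · 186 = 186
  d = 6: 𝟙(6) · Id(558/6) = 1 · 93 = 93
  d = 9: 𝟙(9) · Id(558/9) = 1 · 62 = 62
  d = 18: 𝟙(18) · Id(558/18) = 1 · 31 = 31
  d = 31: 𝟙(31) · Id(558/31) = 1 · 18 = 18
  d = 62: 𝟙(62) · Id(558/62) = 1 · 9 = 9
  d = 93: 𝟙(93) · Id(558/93) = 1 · 6 = 6
  d = 186: 𝟙(186) · Id(558/186) = 1 · 3 = 3
  d = 279: 𝟙(279) · Id(558/279) = 1 · 2 = 2
  d = 558: 𝟙(558) · Id(558/558) = 1 · 1 = 1
Summing: (𝟙 * Id)(558) = 558 + 279 + 186 + 93 + 62 + 31 + 18 + 9 + 6 + 3 + 2 + 1 = 1248.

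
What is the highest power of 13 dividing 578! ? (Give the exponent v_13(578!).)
v_13(578!) = 47

Legendre's formula: v_p(n!) = Σ_{k ≥ 1} ⌊n / p^k⌋. For p = 13, n = 578, the terms are:
  ⌊578/13^1⌋ = ⌊578/13⌋ = 44
  ⌊578/13^2⌋ = ⌊578/169⌋ = 3
(the next term ⌊578/13^3⌋ = 0, terminating the sum). Summing: v_13(578!) = 44 + 3 = 47.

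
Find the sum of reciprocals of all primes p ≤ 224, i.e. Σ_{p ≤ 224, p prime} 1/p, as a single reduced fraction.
Σ 1/p = 718699639327957473429492425322377115938612460993073775465130392853544377727917042657991/367009731827331916465034565550136732339800312955331782619462457039988073311157667212930

π(224) = 48, so the primes ≤ 224 are [2, 3, 5, 7, 11, 13, 17, 19, 23, 29, 31, 37, 41, 43, 47, 53, 59, 61, 67, 71, 73, 79, 83, 89, 97, 101, 103, 107, 109, 113, 127, 131, 137, 139, 149, 151, 157, 163, 167, 173, 179, 181, 191, 193, 197, 199, 211, 223]. Summing 1/p over these primes: 718699639327957473429492425322377115938612460993073775465130392853544377727917042657991/367009731827331916465034565550136732339800312955331782619462457039988073311157667212930 ≈ 1.9583. Mertens estimate ln ln(224) + 0.2615 ≈ 1.9501.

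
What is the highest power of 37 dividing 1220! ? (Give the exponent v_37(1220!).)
v_37(1220!) = 32

Legendre's formula: v_p(n!) = Σ_{k ≥ 1} ⌊n / p^k⌋. For p = 37, n = 1220, the terms are:
  ⌊1220/37^1⌋ = ⌊1220/37⌋ = 32
(the next term ⌊1220/37^2⌋ = 0, terminating the sum). Summing: v_37(1220!) = 32 = 32.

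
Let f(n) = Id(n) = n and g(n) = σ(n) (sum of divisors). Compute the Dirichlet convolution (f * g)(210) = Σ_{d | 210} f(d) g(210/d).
(Id * σ)(210) = 5775

Divisors of 210: [1, 2, 3, 5, 6, 7, 10, 14, 15, 21, 30, 35, 42, 70, 105, 210]. For each d | 210:
  d = 1: Id(1) · σ(210/1) = 1 · 576 = 576
  d = 2: Id(2) · σ(210/2) = 2 · 192 = 384
  d = 3: Id(3) · σ(210/3) = 3 · 144 = 432
  d = 5: Id(5) · σ(210/5) = 5 · 96 = 480
  d = 6: Id(6) · σ(210/6) = 6 · 48 = 288
  d = 7: Id(7) · σ(210/7) = 7 · 72 = 504
  d = 10: Id(10) · σ(210/10) = 10 · 32 = 320
  d = 14: Id(14) · σ(210/14) = 14 · 24 = 336
  d = 15: Id(15) · σ(210/15) = 15 · 24 = 360
  d = 21: Id(21) · σ(210/21) = 21 · 18 = 378
  d = 30: Id(30) · σ(210/30) = 30 · 8 = 240
  d = 35: Id(35) · σ(210/35) = 35 · 12 = 420
  d = 42: Id(42) · σ(210/42) = 42 · 6 = 252
  d = 70: Id(70) · σ(210/70) = 70 · 4 = 280
  d = 105: Id(105) · σ(210/105) = 105 · 3 = 315
  d = 210: Id(210) · σ(210/210) = 210 · 1 = 210
Summing: (Id * σ)(210) = 576 + 384 + 432 + 480 + 288 + 504 + 320 + 336 + 360 + 378 + 240 + 420 + 252 + 280 + 315 + 210 = 5775.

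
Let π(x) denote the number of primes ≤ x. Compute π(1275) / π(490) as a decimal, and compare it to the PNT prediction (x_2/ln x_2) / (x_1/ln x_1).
π(1275)/π(490) = 205/93 ≈ 2.2043;  PNT prediction ≈ 2.2541.

π(490) = 93 and π(1275) = 205, so π(1275)/π(490) ≈ 2.2043. The PNT-predicted ratio is (1275/ln(1275)) / (490/ln(490)) ≈ 2.2541. The two agree to within a few percent, as expected.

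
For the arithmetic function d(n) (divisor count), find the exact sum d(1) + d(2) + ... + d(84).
Σ_{n ≤ 84} d(n) = 391

Compute d(n) for each 1 ≤ n ≤ 84: d(1) = 1, d(2) = 2, d(3) = 2, d(4) = 3, d(5) = 2, d(6) = 4, d(7) = 2, d(8) = 4, d(9) = 3, d(10) = 4, d(11) = 2, d(12) = 6, d(13) = 2, d(14) = 4, d(15) = 4, d(16) = 5, d(17) = 2, d(18) = 6, d(19) = 2, d(20) = 6, d(21) = 4, d(22) = 4, d(23) = 2, d(24) = 8, d(25) = 3, d(26) = 4, d(27) = 4, d(28) = 6, d(29) = 2, d(30) = 8, d(31) = 2, d(32) = 6, d(33) = 4, d(34) = 4, d(35) = 4, d(36) = 9, d(37) = 2, d(38) = 4, d(39) = 4, d(40) = 8, d(41) = 2, d(42) = 8, d(43) = 2, d(44) = 6, d(45) = 6, d(46) = 4, d(47) = 2, d(48) = 10, d(49) = 3, d(50) = 6, d(51) = 4, d(52) = 6, d(53) = 2, d(54) = 8, d(55) = 4, d(56) = 8, d(57) = 4, d(58) = 4, d(59) = 2, d(60) = 12, d(61) = 2, d(62) = 4, d(63) = 6, d(64) = 7, d(65) = 4, d(66) = 8, d(67) = 2, d(68) = 6, d(69) = 4, d(70) = 8, d(71) = 2, d(72) = 12, d(73) = 2, d(74) = 4, d(75) = 6, d(76) = 6, d(77) = 4, d(78) = 8, d(79) = 2, d(80) = 10, d(81) = 5, d(82) = 4, d(83) = 2, d(84) = 12. Summing all 84 values: 391. (Dirichlet's divisor formula: Σ_{n ≤ x} d(n) = x ln(x) + (2γ − 1) x + O(√x). For x = 84, the asymptotic estimate is ≈ 385.16.)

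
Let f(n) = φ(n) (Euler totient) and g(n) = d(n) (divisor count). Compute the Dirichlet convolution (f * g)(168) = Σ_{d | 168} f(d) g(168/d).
(φ * d)(168) = 480

Divisors of 168: [1, 2, 3, 4, 6, 7, 8, 12, 14, 21, 24, 28, 42, 56, 84, 168]. For each d | 168:
  d = 1: φ(1) · d(168/1) = 1 · 16 = 16
  d = 2: φ(2) · d(168/2) = 1 · 12 = 12
  d = 3: φ(3) · d(168/3) = 2 · 8 = 16
  d = 4: φ(4) · d(168/4) = 2 · 8 = 16
  d = 6: φ(6) · d(168/6) = 2 · 6 = 12
  d = 7: φ(7) · d(168/7) = 6 · 8 = 48
  d = 8: φ(8) · d(168/8) = 4 · 4 = 16
  d = 12: φ(12) · d(168/12) = 4 · 4 = 16
  d = 14: φ(14) · d(168/14) = 6 · 6 = 36
  d = 21: φ(21) · d(168/21) = 12 · 4 = 48
  d = 24: φ(24) · d(168/24) = 8 · 2 = 16
  d = 28: φ(28) · d(168/28) = 12 · 4 = 48
  d = 42: φ(42) · d(168/42) = 12 · 3 = 36
  d = 56: φ(56) · d(168/56) = 24 · 2 = 48
  d = 84: φ(84) · d(168/84) = 24 · 2 = 48
  d = 168: φ(168) · d(168/168) = 48 · 1 = 48
Summing: (φ * d)(168) = 16 + 12 + 16 + 16 + 12 + 48 + 16 + 16 + 36 + 48 + 16 + 48 + 36 + 48 + 48 + 48 = 480.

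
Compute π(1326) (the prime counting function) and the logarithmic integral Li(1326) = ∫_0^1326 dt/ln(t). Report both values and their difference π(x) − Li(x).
π(1326) = 216;  Li(1326) ≈ 223.82;  π(x) − Li(x) ≈ -7.82.

Direct count of primes ≤ 1326 gives π(1326) = 216. Numerical evaluation of the logarithmic integral gives Li(1326) ≈ 223.82. The difference π(x) − Li(x) ≈ -7.82 is typically negative for small/moderate x (Li(x) overestimates), though Littlewood's theorem shows this sign changes infinitely often.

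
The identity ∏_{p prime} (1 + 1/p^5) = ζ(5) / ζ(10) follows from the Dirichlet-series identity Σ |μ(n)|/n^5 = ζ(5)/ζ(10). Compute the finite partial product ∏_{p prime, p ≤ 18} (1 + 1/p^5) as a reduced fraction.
∏ = 45072610603883567072/43510716535257846875

The primes p ≤ 18 are [2, 3, 5, 7, 11, 13, 17]. For each, (1 + 1/p^5) = (p^5 + 1)/p^5. Multiplying these fractions over p ∈ [2, 3, 5, 7, 11, 13, 17] gives 45072610603883567072/43510716535257846875. (In the limit P → ∞ this tends to ζ(5)/ζ(10).)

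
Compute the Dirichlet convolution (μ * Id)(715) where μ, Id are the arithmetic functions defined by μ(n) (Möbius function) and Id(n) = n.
(μ * Id)(715) = 480

Divisors of 715: [1, 5, 11, 13, 55, 65, 143, 715]. For each d | 715:
  d = 1: μ(1) · Id(715/1) = 1 · 715 = 715
  d = 5: μ(5) · Id(715/5) = -1 · 143 = -143
  d = 11: μ(11) · Id(715/11) = -1 · 65 = -65
  d = 13: μ(13) · Id(715/13) = -1 · 55 = -55
  d = 55: μ(55) · Id(715/55) = 1 · 13 = 13
  d = 65: μ(65) · Id(715/65) = 1 · 11 = 11
  d = 143: μ(143) · Id(715/143) = 1 · 5 = 5
  d = 715: μ(715) · Id(715/715) = -1 · 1 = -1
Summing: (μ * Id)(715) = 715 + -143 + -65 + -55 + 13 + 11 + 5 + -1 = 480.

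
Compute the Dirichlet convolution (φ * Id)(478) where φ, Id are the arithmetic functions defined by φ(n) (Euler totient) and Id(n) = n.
(φ * Id)(478) = 1431

Divisors of 478: [1, 2, 239, 478]. For each d | 478:
  d = 1: φ(1) · Id(478/1) = 1 · 478 = 478
  d = 2: φ(2) · Id(478/2) = 1 · 239 = 239
  d = 239: φ(239) · Id(478/239) = 238 · 2 = 476
  d = 478: φ(478) · Id(478/478) = 238 · 1 = 238
Summing: (φ * Id)(478) = 478 + 239 + 476 + 238 = 1431.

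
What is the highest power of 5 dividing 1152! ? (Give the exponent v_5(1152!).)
v_5(1152!) = 286

Legendre's formula: v_p(n!) = Σ_{k ≥ 1} ⌊n / p^k⌋. For p = 5, n = 1152, the terms are:
  ⌊1152/5^1⌋ = ⌊1152/5⌋ = 230
  ⌊1152/5^2⌋ = ⌊1152/25⌋ = 46
  ⌊1152/5^3⌋ = ⌊1152/125⌋ = 9
  ⌊1152/5^4⌋ = ⌊1152/625⌋ = 1
(the next term ⌊1152/5^5⌋ = 0, terminating the sum). Summing: v_5(1152!) = 230 + 46 + 9 + 1 = 286.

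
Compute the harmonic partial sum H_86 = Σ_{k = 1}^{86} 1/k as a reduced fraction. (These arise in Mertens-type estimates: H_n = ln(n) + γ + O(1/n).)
H_86 = 3698356445237207772956045432953649519/734184632222154704090370027645633600

Direct summation: H_86 = 1 + 1/2 + ... + 1/86. The least common denominator is lcm(1, ..., 86) = 8076030954443701744994070304101969600; over this denominator the numerator is 8076030954443701744994070304101969600 + 4038015477221850872497035152050984800 + 2692010318147900581664690101367323200 + 2019007738610925436248517576025492400 + 1615206190888740348998814060820393920 + 1346005159073950290832345050683661600 + 1153718707777671677856295757728852800 + 1009503869305462718124258788012746200 + 897336772715966860554896700455774400 + 807603095444370174499407030410196960 + 734184632222154704090370027645633600 + 673002579536975145416172525341830800 + 621233150341823211153390023392459200 + 576859353888835838928147878864426400 + 538402063629580116332938020273464640 + 504751934652731359062129394006373100 + 475060644379041279117298253182468800 + 448668386357983430277448350227887200 + 425054260760194828683898437057998400 + 403801547722185087249703515205098480 + 384572902592557225952098585909617600 + 367092316111077352045185013822816800 + 351131780627987032391046534960955200 + 336501289768487572708086262670915400 + 323041238177748069799762812164078784 + 310616575170911605576695011696229600 + 299112257571988953518298900151924800 + 288429676944417919464073939432213200 + 278483826015300060172209320831102400 + 269201031814790058166469010136732320 + 260517127562700056290131300132321600 + 252375967326365679531064697003186550 + 244728210740718234696790009215211200 + 237530322189520639558649126591234400 + 230743741555534335571259151545770560 + 224334193178991715138724175113943600 + 218271106876856803918758656867620800 + 212527130380097414341949218528999200 + 207077716780607737051130007797486400 + 201900773861092543624851757602549240 + 196976364742529310853513909856145600 + 192286451296278612976049292954808800 + 187814673359155854534745821025627200 + 183546158055538676022592506911408400 + 179467354543193372110979340091154880 + 175565890313993516195523267480477600 + 171830445839227696702001495831956800 + 168250644884243786354043131335457700 + 164816958253953096836613679675550400 + 161520619088874034899881406082039392 + 158353548126347093039099417727489600 + 155308287585455802788347505848114800 + 152377942536673617830076798190603200 + 149556128785994476759149450075962400 + 146836926444430940818074005529126720 + 144214838472208959732036969716106600 + 141684753586731609561299479019332800 + 139241913007650030086104660415551200 + 136881880583791554999899496679694400 + 134600515907395029083234505068366160 + 132393950072847569590066726296753600 + 130258563781350028145065650066160800 + 128190967530852408650699528636539200 + 126187983663182839765532348501593275 + 124246630068364642230678004678491840 + 122364105370359117348395004607605600 + 120537775439458234999911497076148800 + 118765161094760319779324563295617200 + 117043926875995677463682178320318400 + 115371870777767167785629575772885280 + 113746914851319742887240426818337600 + 112167096589495857569362087556971800 + 110630561019776736232795483617835200 + 109135553438428401959379328433810400 + 107680412725916023266587604054692928 + 106263565190048707170974609264499600 + 104883518888879243441481432520804800 + 103538858390303868525565003898743200 + 102228239929667110696127472203822400 + 100950386930546271812425878801274620 + 99704085857329651172766300050641600 + 98488182371264655426756954928072800 + 97301577764381948734868316916891200 + 96143225648139306488024646477404400 + 95012128875808255823459650636493760 + 93907336679577927267372910512813600 = 40681920897609285502516499762490144709, so H_86 = 40681920897609285502516499762490144709/8076030954443701744994070304101969600; reducing by gcd(40681920897609285502516499762490144709, 8076030954443701744994070304101969600) = 11 gives 3698356445237207772956045432953649519/734184632222154704090370027645633600 ≈ 5.03737. (The PNT-adjacent estimate ln(86) + γ ≈ 5.03156 matches within O(1/n).)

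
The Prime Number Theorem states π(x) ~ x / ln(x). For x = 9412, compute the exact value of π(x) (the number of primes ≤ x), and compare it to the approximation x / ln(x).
π(9412) = 1163;  x/ln(x) ≈ 1028.66;  relative error ≈ 11.55%.

Directly count primes up to 9412: π(9412) = 1163. The PNT approximation gives 9412/ln(9412) ≈ 9412/9.14974 ≈ 1028.66. Relative error (π(x) − x/ln(x)) / π(x) ≈ 11.55%; the approximation is known to undercount slightly (Li(x) is a better estimate).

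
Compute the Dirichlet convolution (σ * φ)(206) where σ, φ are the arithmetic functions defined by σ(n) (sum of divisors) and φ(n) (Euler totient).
(σ * φ)(206) = 824

Divisors of 206: [1, 2, 103, 206]. For each d | 206:
  d = 1: σ(1) · φ(206/1) = 1 · 102 = 102
  d = 2: σ(2) · φ(206/2) = 3 · 102 = 306
  d = 103: σ(103) · φ(206/103) = 104 · 1 = 104
  d = 206: σ(206) · φ(206/206) = 312 · 1 = 312
Summing: (σ * φ)(206) = 102 + 306 + 104 + 312 = 824.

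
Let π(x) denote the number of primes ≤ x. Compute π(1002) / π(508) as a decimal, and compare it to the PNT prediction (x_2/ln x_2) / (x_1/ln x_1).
π(1002)/π(508) = 168/96 ≈ 1.7500;  PNT prediction ≈ 1.7785.

π(508) = 96 and π(1002) = 168, so π(1002)/π(508) ≈ 1.7500. The PNT-predicted ratio is (1002/ln(1002)) / (508/ln(508)) ≈ 1.7785. The two agree to within a few percent, as expected.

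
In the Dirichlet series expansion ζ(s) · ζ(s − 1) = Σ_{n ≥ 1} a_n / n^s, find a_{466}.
σ(466) = 702

In the product (Σ m^0/m^s)(Σ k / k^s) = Σ (Σ_{d | n} d) / n^s, the coefficient of 1/n^s is σ(n) = Σ_{d | n} d. For n = 466, divisors are [1, 2, 233, 466]; summing: σ(466) = 702.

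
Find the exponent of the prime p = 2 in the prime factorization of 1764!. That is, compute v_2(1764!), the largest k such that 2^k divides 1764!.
v_2(1764!) = 1758

Legendre's formula: v_p(n!) = Σ_{k ≥ 1} ⌊n / p^k⌋. For p = 2, n = 1764, the terms are:
  ⌊1764/2^1⌋ = ⌊1764/2⌋ = 882
  ⌊1764/2^2⌋ = ⌊1764/4⌋ = 441
  ⌊1764/2^3⌋ = ⌊1764/8⌋ = 220
  ⌊1764/2^4⌋ = ⌊1764/16⌋ = 110
  ⌊1764/2^5⌋ = ⌊1764/32⌋ = 55
  ⌊1764/2^6⌋ = ⌊1764/64⌋ = 27
  ⌊1764/2^7⌋ = ⌊1764/128⌋ = 13
  ⌊1764/2^8⌋ = ⌊1764/256⌋ = 6
  ⌊1764/2^9⌋ = ⌊1764/512⌋ = 3
  ⌊1764/2^10⌋ = ⌊1764/1024⌋ = 1
(the next term ⌊1764/2^11⌋ = 0, terminating the sum). Summing: v_2(1764!) = 882 + 441 + 220 + 110 + 55 + 27 + 13 + 6 + 3 + 1 = 1758.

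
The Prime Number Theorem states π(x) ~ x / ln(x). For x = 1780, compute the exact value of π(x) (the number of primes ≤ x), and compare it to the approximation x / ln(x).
π(1780) = 275;  x/ln(x) ≈ 237.83;  relative error ≈ 13.52%.

Directly count primes up to 1780: π(1780) = 275. The PNT approximation gives 1780/ln(1780) ≈ 1780/7.48437 ≈ 237.83. Relative error (π(x) − x/ln(x)) / π(x) ≈ 13.52%; the approximation is known to undercount slightly (Li(x) is a better estimate).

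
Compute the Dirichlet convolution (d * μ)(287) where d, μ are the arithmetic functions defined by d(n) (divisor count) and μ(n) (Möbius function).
(d * μ)(287) = 1

Divisors of 287: [1, 7, 41, 287]. For each d | 287:
  d = 1: d(1) · μ(287/1) = 1 · 1 = 1
  d = 7: d(7) · μ(287/7) = 2 · -1 = -2
  d = 41: d(41) · μ(287/41) = 2 · -1 = -2
  d = 287: d(287) · μ(287/287) = 4 · 1 = 4
Summing: (d * μ)(287) = 1 + -2 + -2 + 4 = 1.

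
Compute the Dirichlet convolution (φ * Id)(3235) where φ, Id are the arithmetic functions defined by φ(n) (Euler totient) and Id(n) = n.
(φ * Id)(3235) = 11637

Divisors of 3235: [1, 5, 647, 3235]. For each d | 3235:
  d = 1: φ(1) · Id(3235/1) = 1 · 3235 = 3235
  d = 5: φ(5) · Id(3235/5) = 4 · 647 = 2588
  d = 647: φ(647) · Id(3235/647) = 646 · 5 = 3230
  d = 3235: φ(3235) · Id(3235/3235) = 2584 · 1 = 2584
Summing: (φ * Id)(3235) = 3235 + 2588 + 3230 + 2584 = 11637.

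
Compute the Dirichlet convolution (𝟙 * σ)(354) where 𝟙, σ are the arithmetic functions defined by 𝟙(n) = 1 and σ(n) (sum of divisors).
(𝟙 * σ)(354) = 1220

Divisors of 354: [1, 2, 3, 6, 59, 118, 177, 354]. For each d | 354:
  d = 1: 𝟙(1) · σ(354/1) = 1 · 720 = 720
  d = 2: 𝟙(2) · σ(354/2) = 1 · 240 = 240
  d = 3: 𝟙(3) · σ(354/3) = 1 · 180 = 180
  d = 6: 𝟙(6) · σ(354/6) = 1 · 60 = 60
  d = 59: 𝟙(59) · σ(354/59) = 1 · 12 = 12
  d = 118: 𝟙(118) · σ(354/118) = 1 · 4 = 4
  d = 177: 𝟙(177) · σ(354/177) = 1 · 3 = 3
  d = 354: 𝟙(354) · σ(354/354) = 1 · 1 = 1
Summing: (𝟙 * σ)(354) = 720 + 240 + 180 + 60 + 12 + 4 + 3 + 1 = 1220.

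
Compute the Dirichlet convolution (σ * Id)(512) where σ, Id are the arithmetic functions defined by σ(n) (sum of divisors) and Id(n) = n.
(σ * Id)(512) = 9217

Divisors of 512: [1, 2, 4, 8, 16, 32, 64, 128, 256, 512]. For each d | 512:
  d = 1: σ(1) · Id(512/1) = 1 · 512 = 512
  d = 2: σ(2) · Id(512/2) = 3 · 256 = 768
  d = 4: σ(4) · Id(512/4) = 7 · 128 = 896
  d = 8: σ(8) · Id(512/8) = 15 · 64 = 960
  d = 16: σ(16) · Id(512/16) = 31 · 32 = 992
  d = 32: σ(32) · Id(512/32) = 63 · 16 = 1008
  d = 64: σ(64) · Id(512/64) = 127 · 8 = 1016
  d = 128: σ(128) · Id(512/128) = 255 · 4 = 1020
  d = 256: σ(256) · Id(512/256) = 511 · 2 = 1022
  d = 512: σ(512) · Id(512/512) = 1023 · 1 = 1023
Summing: (σ * Id)(512) = 512 + 768 + 896 + 960 + 992 + 1008 + 1016 + 1020 + 1022 + 1023 = 9217.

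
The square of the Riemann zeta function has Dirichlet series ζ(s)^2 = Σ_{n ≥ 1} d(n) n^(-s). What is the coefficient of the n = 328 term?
d(328) = 8

ζ(s)^2 = (Σ 1/m^s)(Σ 1/k^s). The coefficient of 1/n^s in the product is the number of ordered pairs (m, k) with mk = n, which equals d(n). For n = 328, divisors are [1, 2, 4, 8, 41, 82, 164, 328], so d(328) = 8.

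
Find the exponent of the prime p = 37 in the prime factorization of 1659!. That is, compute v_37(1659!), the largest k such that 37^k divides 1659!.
v_37(1659!) = 45

Legendre's formula: v_p(n!) = Σ_{k ≥ 1} ⌊n / p^k⌋. For p = 37, n = 1659, the terms are:
  ⌊1659/37^1⌋ = ⌊1659/37⌋ = 44
  ⌊1659/37^2⌋ = ⌊1659/1369⌋ = 1
(the next term ⌊1659/37^3⌋ = 0, terminating the sum). Summing: v_37(1659!) = 44 + 1 = 45.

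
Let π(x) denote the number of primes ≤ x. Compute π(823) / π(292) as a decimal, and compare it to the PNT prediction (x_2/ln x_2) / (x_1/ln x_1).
π(823)/π(292) = 143/61 ≈ 2.3443;  PNT prediction ≈ 2.3834.

π(292) = 61 and π(823) = 143, so π(823)/π(292) ≈ 2.3443. The PNT-predicted ratio is (823/ln(823)) / (292/ln(292)) ≈ 2.3834. The two agree to within a few percent, as expected.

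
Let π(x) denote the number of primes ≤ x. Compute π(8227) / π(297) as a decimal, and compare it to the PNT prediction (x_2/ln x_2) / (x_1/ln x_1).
π(8227)/π(297) = 1031/62 ≈ 16.6290;  PNT prediction ≈ 17.4948.

π(297) = 62 and π(8227) = 1031, so π(8227)/π(297) ≈ 16.6290. The PNT-predicted ratio is (8227/ln(8227)) / (297/ln(297)) ≈ 17.4948. The two agree to within a few percent, as expected.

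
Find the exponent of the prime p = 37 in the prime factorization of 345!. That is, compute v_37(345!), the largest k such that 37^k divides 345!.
v_37(345!) = 9

Legendre's formula: v_p(n!) = Σ_{k ≥ 1} ⌊n / p^k⌋. For p = 37, n = 345, the terms are:
  ⌊345/37^1⌋ = ⌊345/37⌋ = 9
(the next term ⌊345/37^2⌋ = 0, terminating the sum). Summing: v_37(345!) = 9 = 9.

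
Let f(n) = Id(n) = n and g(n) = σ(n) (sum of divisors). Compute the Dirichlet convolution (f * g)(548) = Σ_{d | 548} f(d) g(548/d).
(Id * σ)(548) = 4675

Divisors of 548: [1, 2, 4, 137, 274, 548]. For each d | 548:
  d = 1: Id(1) · σ(548/1) = 1 · 966 = 966
  d = 2: Id(2) · σ(548/2) = 2 · 414 = 828
  d = 4: Id(4) · σ(548/4) = 4 · 138 = 552
  d = 137: Id(137) · σ(548/137) = 137 · 7 = 959
  d = 274: Id(274) · σ(548/274) = 274 · 3 = 822
  d = 548: Id(548) · σ(548/548) = 548 · 1 = 548
Summing: (Id * σ)(548) = 966 + 828 + 552 + 959 + 822 + 548 = 4675.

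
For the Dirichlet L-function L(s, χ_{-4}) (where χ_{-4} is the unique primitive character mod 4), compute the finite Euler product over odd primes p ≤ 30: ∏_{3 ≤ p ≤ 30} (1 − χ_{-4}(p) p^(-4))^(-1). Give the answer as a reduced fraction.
∏ = 2025743556867464796746949565/2048388086956649527369531392

The odd primes p ≤ 30 are [3, 5, 7, 11, 13, 17, 19, 23, 29]. For each, χ(p) = 1 if p ≡ 1 mod 4, χ(p) = −1 if p ≡ 3 mod 4. Taking (1 − χ(p)/p^4)^(-1) = p^4/(p^4 − χ(p)): (1 − (-1)/3^4)^(-1) · (1 − (1)/5^4)^(-1) · (1 − (-1)/7^4)^(-1) · (1 − (-1)/11^4)^(-1) · (1 − (1)/13^4)^(-1) · (1 − (1)/17^4)^(-1) · (1 − (-1)/19^4)^(-1) · (1 − (-1)/23^4)^(-1) · (1 − (1)/29^4)^(-1) = 2025743556867464796746949565/2048388086956649527369531392.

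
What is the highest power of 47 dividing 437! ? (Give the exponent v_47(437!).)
v_47(437!) = 9

Legendre's formula: v_p(n!) = Σ_{k ≥ 1} ⌊n / p^k⌋. For p = 47, n = 437, the terms are:
  ⌊437/47^1⌋ = ⌊437/47⌋ = 9
(the next term ⌊437/47^2⌋ = 0, terminating the sum). Summing: v_47(437!) = 9 = 9.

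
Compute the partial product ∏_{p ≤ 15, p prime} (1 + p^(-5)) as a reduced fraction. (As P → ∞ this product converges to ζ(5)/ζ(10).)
∏ = 3142700502292816/3033799133990625

The primes p ≤ 15 are [2, 3, 5, 7, 11, 13]. For each, (1 + 1/p^5) = (p^5 + 1)/p^5. Multiplying these fractions over p ∈ [2, 3, 5, 7, 11, 13] gives 3142700502292816/3033799133990625. (In the limit P → ∞ this tends to ζ(5)/ζ(10).)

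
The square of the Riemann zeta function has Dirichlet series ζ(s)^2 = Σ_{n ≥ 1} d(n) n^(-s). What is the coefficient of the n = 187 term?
d(187) = 4

ζ(s)^2 = (Σ 1/m^s)(Σ 1/k^s). The coefficient of 1/n^s in the product is the number of ordered pairs (m, k) with mk = n, which equals d(n). For n = 187, divisors are [1, 11, 17, 187], so d(187) = 4.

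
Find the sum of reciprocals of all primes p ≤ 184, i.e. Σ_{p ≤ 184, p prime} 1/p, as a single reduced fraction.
Σ 1/p = 10408867916382550633331528920459565913027063402071390584941986323453055203/5397346292805549782720214077673687806275517530364350655459511599582614290

π(184) = 42, so the primes ≤ 184 are [2, 3, 5, 7, 11, 13, 17, 19, 23, 29, 31, 37, 41, 43, 47, 53, 59, 61, 67, 71, 73, 79, 83, 89, 97, 101, 103, 107, 109, 113, 127, 131, 137, 139, 149, 151, 157, 163, 167, 173, 179, 181]. Summing 1/p over these primes: 10408867916382550633331528920459565913027063402071390584941986323453055203/5397346292805549782720214077673687806275517530364350655459511599582614290 ≈ 1.9285. Mertens estimate ln ln(184) + 0.2615 ≈ 1.9130.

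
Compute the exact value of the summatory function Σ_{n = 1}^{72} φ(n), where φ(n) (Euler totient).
Σ_{n ≤ 72} φ(n) = 1588

Compute φ(n) for each 1 ≤ n ≤ 72: φ(1) = 1, φ(2) = 1, φ(3) = 2, φ(4) = 2, φ(5) = 4, φ(6) = 2, φ(7) = 6, φ(8) = 4, φ(9) = 6, φ(10) = 4, φ(11) = 10, φ(12) = 4, φ(13) = 12, φ(14) = 6, φ(15) = 8, φ(16) = 8, φ(17) = 16, φ(18) = 6, φ(19) = 18, φ(20) = 8, φ(21) = 12, φ(22) = 10, φ(23) = 22, φ(24) = 8, φ(25) = 20, φ(26) = 12, φ(27) = 18, φ(28) = 12, φ(29) = 28, φ(30) = 8, φ(31) = 30, φ(32) = 16, φ(33) = 20, φ(34) = 16, φ(35) = 24, φ(36) = 12, φ(37) = 36, φ(38) = 18, φ(39) = 24, φ(40) = 16, φ(41) = 40, φ(42) = 12, φ(43) = 42, φ(44) = 20, φ(45) = 24, φ(46) = 22, φ(47) = 46, φ(48) = 16, φ(49) = 42, φ(50) = 20, φ(51) = 32, φ(52) = 24, φ(53) = 52, φ(54) = 18, φ(55) = 40, φ(56) = 24, φ(57) = 36, φ(58) = 28, φ(59) = 58, φ(60) = 16, φ(61) = 60, φ(62) = 30, φ(63) = 36, φ(64) = 32, φ(65) = 48, φ(66) = 20, φ(67) = 66, φ(68) = 32, φ(69) = 44, φ(70) = 24, φ(71) = 70, φ(72) = 24. Summing all 72 values: 1588. (Average order: Σ_{n ≤ x} φ(n) ~ (3/π²) x². For x = 72, (3/π²)·72² ≈ 1575.75.)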